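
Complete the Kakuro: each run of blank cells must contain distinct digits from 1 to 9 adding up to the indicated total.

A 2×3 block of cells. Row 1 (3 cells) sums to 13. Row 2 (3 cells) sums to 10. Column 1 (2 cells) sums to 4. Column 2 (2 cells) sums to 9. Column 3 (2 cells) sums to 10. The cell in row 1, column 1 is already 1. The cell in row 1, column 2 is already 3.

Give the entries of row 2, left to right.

3 6 1

4 in 2 cells must be {1,3}.
(1,3) = 13 − 4 = 9 completes the 13 across.
(2,1) = 4 − 1 = 3 completes the 4 down.
(2,2) = 9 − 3 = 6 completes the 9 down.
(2,3) = 10 − 9 = 1 completes the 10 across.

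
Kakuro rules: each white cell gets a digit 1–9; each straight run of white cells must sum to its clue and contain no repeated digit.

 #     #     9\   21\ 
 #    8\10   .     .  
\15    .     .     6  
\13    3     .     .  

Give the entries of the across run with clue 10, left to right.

R2C1 = 8 − 3 = 5 completes the 8 down.
R2C2 = 15 − 11 = 4 completes the 15 across.
R3C2 = 2: the only remaining digit allowed by both the 13 across and the 9 down.
R3C3 = 13 − 5 = 8 completes the 13 across.
R1C2 = 9 − 6 = 3 completes the 9 down.
R1C3 = 10 − 3 = 7 completes the 10 across.

3, 7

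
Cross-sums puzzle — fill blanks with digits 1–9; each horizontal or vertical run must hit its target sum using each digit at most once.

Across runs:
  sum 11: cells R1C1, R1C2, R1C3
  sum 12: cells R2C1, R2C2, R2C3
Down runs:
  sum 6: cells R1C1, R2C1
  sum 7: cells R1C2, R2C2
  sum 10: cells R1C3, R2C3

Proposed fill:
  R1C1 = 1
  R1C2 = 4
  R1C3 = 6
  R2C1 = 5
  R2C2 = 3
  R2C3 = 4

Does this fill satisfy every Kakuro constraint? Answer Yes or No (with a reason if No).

Across: 1+4+6=11; 5+3+4=12. Down: 1+5=6; 4+3=7; 6+4=10. No digit repeats within any run.

Yes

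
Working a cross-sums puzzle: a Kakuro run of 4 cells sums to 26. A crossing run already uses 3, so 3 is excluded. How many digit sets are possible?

4 distinct digits from 1–9 sum between 10 and 30.
Dropping sets that contain 3.
Enumerating: {2,7,8,9}, {4,5,8,9}, {4,6,7,9}, {5,6,7,8}.

4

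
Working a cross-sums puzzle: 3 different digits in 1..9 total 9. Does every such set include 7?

Counterexample: {1,2,6} sums to 9 without using 7.

No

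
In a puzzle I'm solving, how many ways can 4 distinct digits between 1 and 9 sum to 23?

9

4 distinct digits from 1–9 sum between 10 and 30.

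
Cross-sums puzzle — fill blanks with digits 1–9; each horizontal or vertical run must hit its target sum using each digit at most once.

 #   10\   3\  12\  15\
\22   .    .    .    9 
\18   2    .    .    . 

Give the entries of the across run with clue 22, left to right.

3 in 2 cells must be {1,2}.
R1C1 = 10 − 2 = 8 completes the 10 down.
Given what's placed, R2C2 must be 1 to fit the 18 across and 3 down.
R2C4 = 15 − 9 = 6 completes the 15 down.
R1C2 = 3 − 1 = 2 completes the 3 down.
R1C3 = 22 − 19 = 3 completes the 22 across.
R2C3 = 18 − 9 = 9 completes the 18 across.

8, 2, 3, 9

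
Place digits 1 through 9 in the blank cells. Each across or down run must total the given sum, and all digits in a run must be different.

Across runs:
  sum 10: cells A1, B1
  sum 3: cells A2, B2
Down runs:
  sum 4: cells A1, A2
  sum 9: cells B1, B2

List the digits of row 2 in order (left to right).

3 in 2 cells must be {1,2}; 4 in 2 cells must be {1,3}.
The 3 across and the 4 down share only 1, so A2 = 1.
B2 = 3 − 1 = 2 completes the 3 across.
A1 = 4 − 1 = 3 completes the 4 down.
B1 = 10 − 3 = 7 completes the 10 across.

1, 2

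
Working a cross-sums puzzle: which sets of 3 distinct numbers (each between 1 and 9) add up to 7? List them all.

{1,2,4}

3 distinct digits from 1–9 sum between 6 and 24.
Only one set works: {1,2,4}.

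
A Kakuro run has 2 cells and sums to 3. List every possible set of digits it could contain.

2 distinct digits from 1–9 sum between 3 and 17.
Only one set works: {1,2}.

{1,2}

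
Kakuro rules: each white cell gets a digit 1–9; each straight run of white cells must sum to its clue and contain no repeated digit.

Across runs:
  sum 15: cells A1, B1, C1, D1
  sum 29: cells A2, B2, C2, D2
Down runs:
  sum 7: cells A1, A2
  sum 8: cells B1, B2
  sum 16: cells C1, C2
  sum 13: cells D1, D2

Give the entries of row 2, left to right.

5 7 9 8

29 in 4 cells must be {5,7,8,9}; 16 in 2 cells must be {7,9}.
Only 5 fits A2 under both its across sum 29 and down sum 7.
Given what's placed, B2 must be 7 to fit the 29 across and 8 down.
C2 = 9: the only remaining digit allowed by both the 29 across and the 16 down.
D2 = 29 − 21 = 8 completes the 29 across.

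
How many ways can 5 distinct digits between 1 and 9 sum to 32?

3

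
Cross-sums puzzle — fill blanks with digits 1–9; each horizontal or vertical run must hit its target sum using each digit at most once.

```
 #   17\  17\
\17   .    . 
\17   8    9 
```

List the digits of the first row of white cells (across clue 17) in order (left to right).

9 8

17 in 2 cells must be {8,9}.
R1C1 = 17 − 8 = 9 completes the 17 down.
R1C2 = 17 − 9 = 8 completes the 17 across.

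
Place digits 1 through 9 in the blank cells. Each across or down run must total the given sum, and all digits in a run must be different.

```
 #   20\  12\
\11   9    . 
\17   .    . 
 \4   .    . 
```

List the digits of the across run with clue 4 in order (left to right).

3 1

17 in 2 cells must be {8,9}; 4 in 2 cells must be {1,3}.
R1C2 = 11 − 9 = 2 completes the 11 across.
Given what's placed, R2C1 must be 8 to fit the 17 across and 20 down.
R2C2 = 17 − 8 = 9 completes the 17 across.
R3C1 = 20 − 17 = 3 completes the 20 down.
R3C2 = 4 − 3 = 1 completes the 4 across.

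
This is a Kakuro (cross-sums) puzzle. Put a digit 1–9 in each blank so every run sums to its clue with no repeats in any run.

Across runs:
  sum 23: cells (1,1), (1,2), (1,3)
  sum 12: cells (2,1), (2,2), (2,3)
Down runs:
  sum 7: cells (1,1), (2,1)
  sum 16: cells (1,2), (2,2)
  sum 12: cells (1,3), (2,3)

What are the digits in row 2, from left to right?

1, 7, 4

23 in 3 cells must be {6,8,9}; 16 in 2 cells must be {7,9}.
The 23 across and the 7 down share only 6, so (1,1) = 6.
Given what's placed, (1,2) must be 9 to fit the 23 across and 16 down.
(1,3) = 23 − 15 = 8 completes the 23 across.
(2,1) = 7 − 6 = 1 completes the 7 down.
(2,2) = 16 − 9 = 7 completes the 16 down.
(2,3) = 12 − 8 = 4 completes the 12 across.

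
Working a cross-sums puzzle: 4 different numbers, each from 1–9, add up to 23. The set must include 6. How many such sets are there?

4 distinct digits from 1–9 sum between 10 and 30.
Keeping only sets containing 6.
Enumerating: {1,6,7,9}, {2,6,7,8}, {3,5,6,9}, {4,5,6,8}.

4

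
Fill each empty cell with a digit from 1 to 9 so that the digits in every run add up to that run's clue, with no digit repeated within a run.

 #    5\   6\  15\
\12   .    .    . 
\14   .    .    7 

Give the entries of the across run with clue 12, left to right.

R1C3 = 15 − 7 = 8 completes the 15 down.
Given what's placed, R1C2 must be 1 to fit the 12 across and 6 down.
R2C2 = 6 − 1 = 5 completes the 6 down.
R1C1 = 12 − 9 = 3 completes the 12 across.
R2C1 = 14 − 12 = 2 completes the 14 across.

3, 1, 8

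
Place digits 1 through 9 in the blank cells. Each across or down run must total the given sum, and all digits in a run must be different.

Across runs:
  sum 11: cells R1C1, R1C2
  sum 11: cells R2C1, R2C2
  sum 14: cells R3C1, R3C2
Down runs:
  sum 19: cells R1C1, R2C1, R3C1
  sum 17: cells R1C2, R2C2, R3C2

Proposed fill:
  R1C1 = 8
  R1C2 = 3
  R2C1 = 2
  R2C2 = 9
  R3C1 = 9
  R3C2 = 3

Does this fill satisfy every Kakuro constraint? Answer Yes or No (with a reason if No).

No — the down run R1C2–R3C2 sums to 15, not 17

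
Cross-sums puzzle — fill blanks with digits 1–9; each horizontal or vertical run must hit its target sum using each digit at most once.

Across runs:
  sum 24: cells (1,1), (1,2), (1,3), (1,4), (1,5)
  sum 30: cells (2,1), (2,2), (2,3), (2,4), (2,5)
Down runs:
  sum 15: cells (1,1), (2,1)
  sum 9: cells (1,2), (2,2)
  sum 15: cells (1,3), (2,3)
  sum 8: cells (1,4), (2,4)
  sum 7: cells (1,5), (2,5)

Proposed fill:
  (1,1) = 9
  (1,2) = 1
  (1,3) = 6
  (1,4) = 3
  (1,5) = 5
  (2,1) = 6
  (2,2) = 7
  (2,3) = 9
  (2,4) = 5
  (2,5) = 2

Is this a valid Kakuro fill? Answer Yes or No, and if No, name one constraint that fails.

No — the across run (2,1)–(2,5) sums to 29, not 30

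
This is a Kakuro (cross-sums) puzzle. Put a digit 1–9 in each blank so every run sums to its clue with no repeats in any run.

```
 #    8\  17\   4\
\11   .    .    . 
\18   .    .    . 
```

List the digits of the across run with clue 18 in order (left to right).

6 9 3

17 in 2 cells must be {8,9}; 4 in 2 cells must be {1,3}.
The 11 across and the 17 down share only 8, so R1C2 = 8.
Given what's placed, R1C3 must be 1 to fit the 11 across and 4 down.
R2C2 = 17 − 8 = 9 completes the 17 down.
R2C3 = 4 − 1 = 3 completes the 4 down.
R1C1 = 11 − 9 = 2 completes the 11 across.
R2C1 = 18 − 12 = 6 completes the 18 across.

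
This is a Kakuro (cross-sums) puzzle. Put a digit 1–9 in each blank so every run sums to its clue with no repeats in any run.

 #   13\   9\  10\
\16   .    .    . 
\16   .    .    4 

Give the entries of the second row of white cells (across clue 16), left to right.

5, 7, 4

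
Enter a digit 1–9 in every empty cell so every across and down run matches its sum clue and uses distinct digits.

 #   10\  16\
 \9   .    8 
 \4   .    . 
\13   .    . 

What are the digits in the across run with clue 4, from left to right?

3 1

4 in 2 cells must be {1,3}.
R1C1 = 9 − 8 = 1 completes the 9 across.
R2C1 = 3: the only remaining digit allowed by both the 4 across and the 10 down.
R2C2 = 4 − 3 = 1 completes the 4 across.
R3C1 = 10 − 4 = 6 completes the 10 down.
R3C2 = 13 − 6 = 7 completes the 13 across.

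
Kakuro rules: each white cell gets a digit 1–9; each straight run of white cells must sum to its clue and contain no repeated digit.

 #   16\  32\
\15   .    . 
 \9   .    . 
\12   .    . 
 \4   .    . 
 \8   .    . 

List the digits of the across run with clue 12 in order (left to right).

4 in 2 cells must be {1,3}; 16 in 5 cells must be {1,2,3,4,6}.
Only 6 fits R1C1 under both its across sum 15 and down sum 16.
R1C2 = 15 − 6 = 9 completes the 15 across.
Given what's placed, R4C2 must be 3 to fit the 4 across and 32 down.
R4C1 = 4 − 3 = 1 completes the 4 across.
No cell is forced outright now. R3C1 can only be 3 or 4 (the digits allowed by both its 12 across and its 16 down). If R3C1 = 3: then R3C2 would have to be in {9} for the 12 across but in {5,7,8} for the 32 down — contradiction. So R3C1 = 4.
R3C2 = 12 − 4 = 8 completes the 12 across.

4 8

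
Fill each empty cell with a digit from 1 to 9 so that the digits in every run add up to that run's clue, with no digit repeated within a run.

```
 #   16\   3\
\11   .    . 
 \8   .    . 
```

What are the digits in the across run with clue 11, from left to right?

9 2

16 in 2 cells must be {7,9}; 3 in 2 cells must be {1,2}.
The 11 across and the 3 down share only 2, so R1C2 = 2.
The 8 across and the 16 down share only 7, so R2C1 = 7.
R2C2 = 8 − 7 = 1 completes the 8 across.
R1C1 = 11 − 2 = 9 completes the 11 across.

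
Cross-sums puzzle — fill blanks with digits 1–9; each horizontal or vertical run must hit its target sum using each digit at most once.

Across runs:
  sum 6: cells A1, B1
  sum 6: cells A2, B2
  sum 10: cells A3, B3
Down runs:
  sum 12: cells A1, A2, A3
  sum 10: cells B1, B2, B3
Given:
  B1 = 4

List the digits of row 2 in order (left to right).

1 5

A1 = 6 − 4 = 2 completes the 6 across.
Given what's placed, B3 must be 1 to fit the 10 across and 10 down.
B2 = 10 − 5 = 5 completes the 10 down.
A3 = 10 − 1 = 9 completes the 10 across.
A2 = 6 − 5 = 1 completes the 6 across.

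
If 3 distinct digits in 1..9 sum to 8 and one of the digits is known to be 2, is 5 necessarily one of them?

Yes

The only way to make 8 from 3 distinct digits under that restriction is {1,2,5}, which contains 5.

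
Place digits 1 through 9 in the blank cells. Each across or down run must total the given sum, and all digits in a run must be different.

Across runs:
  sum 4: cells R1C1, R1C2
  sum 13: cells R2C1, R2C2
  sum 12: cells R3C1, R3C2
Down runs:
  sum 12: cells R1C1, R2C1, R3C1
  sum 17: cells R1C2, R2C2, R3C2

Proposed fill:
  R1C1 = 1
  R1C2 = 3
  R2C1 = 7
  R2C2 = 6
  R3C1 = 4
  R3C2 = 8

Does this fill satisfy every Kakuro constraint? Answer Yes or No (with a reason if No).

Across: 1+3=4; 7+6=13; 4+8=12. Down: 1+7+4=12; 3+6+8=17. No digit repeats within any run.

Yes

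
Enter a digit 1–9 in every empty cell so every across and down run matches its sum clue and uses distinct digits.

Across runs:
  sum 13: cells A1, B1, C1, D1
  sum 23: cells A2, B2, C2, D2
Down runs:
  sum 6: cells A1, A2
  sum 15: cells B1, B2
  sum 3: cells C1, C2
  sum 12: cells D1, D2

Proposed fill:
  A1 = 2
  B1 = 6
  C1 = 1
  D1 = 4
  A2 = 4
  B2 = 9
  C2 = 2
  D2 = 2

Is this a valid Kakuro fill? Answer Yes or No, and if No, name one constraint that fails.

No — the across run A2–D2 sums to 17, not 23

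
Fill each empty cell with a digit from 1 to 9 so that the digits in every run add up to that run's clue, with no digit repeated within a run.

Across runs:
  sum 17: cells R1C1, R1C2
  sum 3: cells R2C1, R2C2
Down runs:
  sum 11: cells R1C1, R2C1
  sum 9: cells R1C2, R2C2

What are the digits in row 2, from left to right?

2 1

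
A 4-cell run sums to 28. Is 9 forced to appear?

Every partition of 28 into 4 distinct digits includes 9: {4,7,8,9}, {5,6,8,9}.

Yes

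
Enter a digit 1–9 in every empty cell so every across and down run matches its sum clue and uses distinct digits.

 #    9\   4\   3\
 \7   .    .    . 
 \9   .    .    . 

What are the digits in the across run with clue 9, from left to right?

5, 3, 1

7 in 3 cells must be {1,2,4}; 4 in 2 cells must be {1,3}; 3 in 2 cells must be {1,2}.
The 7 across and the 4 down share only 1, so R1C2 = 1.
Given what's placed, R1C3 must be 2 to fit the 7 across and 3 down.
R2C2 = 4 − 1 = 3 completes the 4 down.
R2C3 = 3 − 2 = 1 completes the 3 down.
R1C1 = 7 − 3 = 4 completes the 7 across.
R2C1 = 9 − 4 = 5 completes the 9 across.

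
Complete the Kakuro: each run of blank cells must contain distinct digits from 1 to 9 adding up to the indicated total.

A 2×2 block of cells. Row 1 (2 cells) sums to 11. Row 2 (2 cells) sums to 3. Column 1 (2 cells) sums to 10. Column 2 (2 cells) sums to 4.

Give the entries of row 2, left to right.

3 in 2 cells must be {1,2}; 4 in 2 cells must be {1,3}.
The 11 across and the 4 down share only 3, so (1,2) = 3.
(2,2) = 4 − 3 = 1 completes the 4 down.
(1,1) = 11 − 3 = 8 completes the 11 across.
(2,1) = 3 − 1 = 2 completes the 3 across.

2 1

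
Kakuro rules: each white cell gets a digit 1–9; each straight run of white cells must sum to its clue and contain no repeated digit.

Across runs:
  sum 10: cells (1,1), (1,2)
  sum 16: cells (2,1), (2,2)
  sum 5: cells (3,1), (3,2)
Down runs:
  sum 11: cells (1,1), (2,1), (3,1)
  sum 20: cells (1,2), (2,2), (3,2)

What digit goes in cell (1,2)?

7

16 in 2 cells must be {7,9}.
The 16 across and the 11 down share only 7, so (2,1) = 7.
(2,2) = 16 − 7 = 9 completes the 16 across.
Nothing is forced directly, so branch on (1,1), whose candidates are 1 or 3. If (1,1) = 1: then (1,2) would have to be in {9} for the 10 across but in {3,4,5,6,7,8} for the 20 down — contradiction. So (1,1) = 3.
(1,2) = 10 − 3 = 7 completes the 10 across.
(3,1) = 11 − 10 = 1 completes the 11 down.
(3,2) = 5 − 1 = 4 completes the 5 across.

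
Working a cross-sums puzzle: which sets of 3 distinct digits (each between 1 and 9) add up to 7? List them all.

3 distinct digits from 1–9 sum between 6 and 24.
Only one set works: {1,2,4}.

{1,2,4}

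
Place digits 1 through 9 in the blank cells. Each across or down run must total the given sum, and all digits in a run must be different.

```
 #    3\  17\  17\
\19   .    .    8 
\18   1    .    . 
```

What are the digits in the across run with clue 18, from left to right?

3 in 2 cells must be {1,2}; 17 in 2 cells must be {8,9}.
R1C1 = 3 − 1 = 2 completes the 3 down.
R1C2 = 19 − 10 = 9 completes the 19 across.
R2C2 = 17 − 9 = 8 completes the 17 down.
R2C3 = 18 − 9 = 9 completes the 18 across.

1 8 9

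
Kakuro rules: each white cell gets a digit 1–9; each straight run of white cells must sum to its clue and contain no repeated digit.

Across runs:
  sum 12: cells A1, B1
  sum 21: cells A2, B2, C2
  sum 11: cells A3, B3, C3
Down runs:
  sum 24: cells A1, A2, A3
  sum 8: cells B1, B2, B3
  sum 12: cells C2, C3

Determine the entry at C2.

24 in 3 cells must be {7,8,9}.
Nothing is forced directly, so branch on B2, whose candidates are 4 or 5. If B2 = 5: then B1 would have to be in {3,4,5,7,8,9} for the 12 across but in {1,2} for the 8 down — contradiction. So B2 = 4.
Given what's placed, B1 must be 3 to fit the 12 across and 8 down.
B3 = 8 − 7 = 1 completes the 8 down.
A1 = 12 − 3 = 9 completes the 12 across.
A2 = 8: the only remaining digit allowed by both the 21 across and the 24 down.
C2 = 21 − 12 = 9 completes the 21 across.

9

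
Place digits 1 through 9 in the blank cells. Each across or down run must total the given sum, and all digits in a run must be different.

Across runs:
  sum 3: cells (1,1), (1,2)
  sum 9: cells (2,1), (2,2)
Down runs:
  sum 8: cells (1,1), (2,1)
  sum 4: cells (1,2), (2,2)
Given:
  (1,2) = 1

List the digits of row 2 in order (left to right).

6, 3

3 in 2 cells must be {1,2}; 4 in 2 cells must be {1,3}.
(1,1) = 3 − 1 = 2 completes the 3 across.
(2,1) = 8 − 2 = 6 completes the 8 down.
(2,2) = 9 − 6 = 3 completes the 9 across.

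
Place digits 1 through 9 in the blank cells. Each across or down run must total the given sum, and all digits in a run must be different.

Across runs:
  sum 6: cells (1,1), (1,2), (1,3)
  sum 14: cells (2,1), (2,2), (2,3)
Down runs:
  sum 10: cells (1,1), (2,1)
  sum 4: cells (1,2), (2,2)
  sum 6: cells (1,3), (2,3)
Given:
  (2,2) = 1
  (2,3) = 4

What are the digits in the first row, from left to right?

6 in 3 cells must be {1,2,3}; 4 in 2 cells must be {1,3}.
(1,2) = 4 − 1 = 3 completes the 4 down.
(1,3) = 6 − 4 = 2 completes the 6 down.
(2,1) = 14 − 5 = 9 completes the 14 across.
(1,1) = 6 − 5 = 1 completes the 6 across.

1 3 2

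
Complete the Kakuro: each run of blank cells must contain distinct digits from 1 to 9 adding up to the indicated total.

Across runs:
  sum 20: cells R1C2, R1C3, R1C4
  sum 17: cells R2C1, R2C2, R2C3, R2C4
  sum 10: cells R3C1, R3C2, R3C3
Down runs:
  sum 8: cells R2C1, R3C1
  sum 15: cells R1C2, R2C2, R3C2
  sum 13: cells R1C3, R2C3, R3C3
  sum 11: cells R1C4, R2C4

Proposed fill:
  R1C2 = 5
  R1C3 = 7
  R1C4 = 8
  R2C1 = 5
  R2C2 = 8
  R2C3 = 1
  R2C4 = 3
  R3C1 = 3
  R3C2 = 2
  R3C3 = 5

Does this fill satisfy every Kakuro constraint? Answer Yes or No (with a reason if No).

Across: 5+7+8=20; 5+8+1+3=17; 3+2+5=10. Down: 5+3=8; 5+8+2=15; 7+1+5=13; 8+3=11. No digit repeats within any run.

Yes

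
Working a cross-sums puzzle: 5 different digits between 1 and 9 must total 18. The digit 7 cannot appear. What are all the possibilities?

{1,2,3,4,8}; {1,2,4,5,6}

5 distinct digits from 1–9 sum between 15 and 35.
Dropping sets that contain 7.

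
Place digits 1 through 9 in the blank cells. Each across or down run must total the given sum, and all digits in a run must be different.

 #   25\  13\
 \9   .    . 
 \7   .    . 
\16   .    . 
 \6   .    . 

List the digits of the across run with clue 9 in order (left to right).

7 2

16 in 2 cells must be {7,9}.
Only 7 fits R3C2 under both its across sum 16 and down sum 13.
R3C1 = 16 − 7 = 9 completes the 16 across.
Nothing is forced directly, so branch on R4C2, whose candidates are 1 or 2. If R4C2 = 2: that forces R4C1 = 4, R2C1 = 5, after which R2C2 would have to be in {2} for the 7 across but in {1,3} for the 13 down — contradiction. So R4C2 = 1.
R4C1 = 6 − 1 = 5 completes the 6 across.
No cell is forced outright now. R1C2 can only be 2 or 3 (the digits allowed by both its 9 across and its 13 down). If R1C2 = 3: then R1C1 would have to be in {6} for the 9 across but in {3,4,7,8} for the 25 down — contradiction. So R1C2 = 2.
R1C1 = 9 − 2 = 7 completes the 9 across.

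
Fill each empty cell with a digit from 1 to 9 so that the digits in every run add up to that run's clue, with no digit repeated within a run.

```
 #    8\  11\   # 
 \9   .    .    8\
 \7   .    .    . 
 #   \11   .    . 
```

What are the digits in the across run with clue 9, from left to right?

7, 2

7 in 3 cells must be {1,2,4}.
Nothing is forced directly, so branch on R2C1, whose candidates are 1 or 2. If R2C1 = 2: that forces R1C1 = 6, R1C2 = 3, R2C2 = 1, after which R2C3 would have to be in {4} for the 7 across but in {1,2,3,5,6,7} for the 8 down — contradiction. So R2C1 = 1.
R1C1 = 8 − 1 = 7 completes the 8 down.
R1C2 = 9 − 7 = 2 completes the 9 across.
R2C2 = 4: the only remaining digit allowed by both the 7 across and the 11 down.
R2C3 = 7 − 5 = 2 completes the 7 across.
R3C2 = 11 − 6 = 5 completes the 11 down.
R3C3 = 11 − 5 = 6 completes the 11 across.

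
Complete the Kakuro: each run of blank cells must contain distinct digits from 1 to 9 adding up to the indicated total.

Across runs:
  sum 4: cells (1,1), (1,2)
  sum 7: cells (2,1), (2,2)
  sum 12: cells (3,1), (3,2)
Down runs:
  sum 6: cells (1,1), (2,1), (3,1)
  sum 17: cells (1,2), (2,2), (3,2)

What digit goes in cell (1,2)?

3

4 in 2 cells must be {1,3}; 6 in 3 cells must be {1,2,3}.
The 12 across and the 6 down share only 3, so (3,1) = 3.
(3,2) = 12 − 3 = 9 completes the 12 across.
Given what's placed, (1,1) must be 1 to fit the 4 across and 6 down.
(1,2) = 4 − 1 = 3 completes the 4 across.
(2,1) = 6 − 4 = 2 completes the 6 down.
(2,2) = 7 − 2 = 5 completes the 7 across.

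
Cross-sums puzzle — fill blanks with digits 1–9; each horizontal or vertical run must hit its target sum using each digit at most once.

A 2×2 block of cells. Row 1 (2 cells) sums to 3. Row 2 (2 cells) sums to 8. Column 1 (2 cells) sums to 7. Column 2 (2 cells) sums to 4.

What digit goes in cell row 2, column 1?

3 in 2 cells must be {1,2}; 4 in 2 cells must be {1,3}.
The 3 across and the 4 down share only 1, so (1,2) = 1.
(2,2) = 4 − 1 = 3 completes the 4 down.
(1,1) = 3 − 1 = 2 completes the 3 across.
(2,1) = 8 − 3 = 5 completes the 8 across.

5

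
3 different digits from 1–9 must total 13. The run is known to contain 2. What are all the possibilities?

3 distinct digits from 1–9 sum between 6 and 24.
Keeping only sets containing 2.

{2,3,8}; {2,4,7}; {2,5,6}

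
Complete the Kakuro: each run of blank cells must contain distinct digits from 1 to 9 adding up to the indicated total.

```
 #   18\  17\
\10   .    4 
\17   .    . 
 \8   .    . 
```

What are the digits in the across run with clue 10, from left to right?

17 in 2 cells must be {8,9}.
R1C1 = 10 − 4 = 6 completes the 10 across.
Given what's placed, R2C2 must be 8 to fit the 17 across and 17 down.
R3C2 = 17 − 12 = 5 completes the 17 down.
R2C1 = 17 − 8 = 9 completes the 17 across.
R3C1 = 8 − 5 = 3 completes the 8 across.

6 4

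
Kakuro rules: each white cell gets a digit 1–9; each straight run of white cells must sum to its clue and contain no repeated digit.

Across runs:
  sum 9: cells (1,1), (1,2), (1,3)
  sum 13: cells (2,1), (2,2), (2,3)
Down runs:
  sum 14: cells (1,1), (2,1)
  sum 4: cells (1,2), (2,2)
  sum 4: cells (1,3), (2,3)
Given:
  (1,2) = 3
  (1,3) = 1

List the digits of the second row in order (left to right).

9, 1, 3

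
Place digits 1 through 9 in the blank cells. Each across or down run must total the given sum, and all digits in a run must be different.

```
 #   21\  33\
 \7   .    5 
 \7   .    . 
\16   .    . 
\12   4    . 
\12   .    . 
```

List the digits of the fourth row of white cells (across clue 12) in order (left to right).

16 in 2 cells must be {7,9}.
R1C1 = 7 − 5 = 2 completes the 7 across.
R2C2 = 4: the only remaining digit allowed by both the 7 across and the 33 down.
R4C2 = 12 − 4 = 8 completes the 12 across.

4, 8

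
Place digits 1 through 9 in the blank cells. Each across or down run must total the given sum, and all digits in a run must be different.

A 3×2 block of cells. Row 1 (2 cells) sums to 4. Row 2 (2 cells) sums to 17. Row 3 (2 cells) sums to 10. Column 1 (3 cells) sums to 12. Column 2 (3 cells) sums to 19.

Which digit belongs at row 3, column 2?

7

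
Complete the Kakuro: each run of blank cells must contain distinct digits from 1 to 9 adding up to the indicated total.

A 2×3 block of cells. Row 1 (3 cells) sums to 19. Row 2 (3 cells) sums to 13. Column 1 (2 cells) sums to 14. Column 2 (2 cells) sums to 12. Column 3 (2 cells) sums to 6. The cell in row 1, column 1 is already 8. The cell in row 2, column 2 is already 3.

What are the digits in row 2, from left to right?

(1,2) = 12 − 3 = 9 completes the 12 down.
(1,3) = 19 − 17 = 2 completes the 19 across.
(2,1) = 14 − 8 = 6 completes the 14 down.
(2,3) = 13 − 9 = 4 completes the 13 across.

6 3 4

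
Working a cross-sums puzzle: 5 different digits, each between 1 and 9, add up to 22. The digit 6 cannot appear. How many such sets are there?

4

5 distinct digits from 1–9 sum between 15 and 35.
Dropping sets that contain 6.
Enumerating: {1,2,3,7,9}, {1,2,4,7,8}, {1,3,4,5,9}, {2,3,4,5,8}.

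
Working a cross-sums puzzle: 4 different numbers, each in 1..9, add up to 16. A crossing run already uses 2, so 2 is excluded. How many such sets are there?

4 distinct digits from 1–9 sum between 10 and 30.
Dropping sets that contain 2.
Enumerating: {1,3,4,8}, {1,3,5,7}, {1,4,5,6}.

3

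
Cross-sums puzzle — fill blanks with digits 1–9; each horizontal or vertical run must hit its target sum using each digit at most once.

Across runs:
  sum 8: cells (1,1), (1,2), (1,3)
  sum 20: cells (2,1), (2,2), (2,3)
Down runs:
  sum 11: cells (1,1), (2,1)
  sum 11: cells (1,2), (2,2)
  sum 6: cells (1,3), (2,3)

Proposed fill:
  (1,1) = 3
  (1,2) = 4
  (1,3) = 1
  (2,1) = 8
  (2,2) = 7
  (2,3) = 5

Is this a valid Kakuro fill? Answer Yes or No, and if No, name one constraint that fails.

Across: 3+4+1=8; 8+7+5=20. Down: 3+8=11; 4+7=11; 1+5=6. No digit repeats within any run.

Yes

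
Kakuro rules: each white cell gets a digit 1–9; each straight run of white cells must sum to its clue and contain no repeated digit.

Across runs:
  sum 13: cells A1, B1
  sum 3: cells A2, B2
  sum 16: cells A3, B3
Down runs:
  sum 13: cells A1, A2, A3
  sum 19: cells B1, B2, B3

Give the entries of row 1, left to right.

3 in 2 cells must be {1,2}; 16 in 2 cells must be {7,9}.
The 3 across and the 19 down share only 2, so B2 = 2.
Given what's placed, B3 must be 9 to fit the 16 across and 19 down.
B1 = 19 − 11 = 8 completes the 19 down.
A2 = 3 − 2 = 1 completes the 3 across.
A3 = 16 − 9 = 7 completes the 16 across.
A1 = 13 − 8 = 5 completes the 13 across.

5 8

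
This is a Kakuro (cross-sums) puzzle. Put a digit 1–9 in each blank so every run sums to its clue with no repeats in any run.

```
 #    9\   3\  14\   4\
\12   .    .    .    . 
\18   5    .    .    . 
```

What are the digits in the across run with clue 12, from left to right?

4 2 5 1

3 in 2 cells must be {1,2}; 4 in 2 cells must be {1,3}.
R1C1 = 9 − 5 = 4 completes the 9 down.
R1C3 = 5: the only remaining digit allowed by both the 12 across and the 14 down.
R1C4 = 1: the only remaining digit allowed by both the 12 across and the 4 down.
R2C3 = 14 − 5 = 9 completes the 14 down.
R2C4 = 4 − 1 = 3 completes the 4 down.
R1C2 = 12 − 10 = 2 completes the 12 across.
R2C2 = 18 − 17 = 1 completes the 18 across.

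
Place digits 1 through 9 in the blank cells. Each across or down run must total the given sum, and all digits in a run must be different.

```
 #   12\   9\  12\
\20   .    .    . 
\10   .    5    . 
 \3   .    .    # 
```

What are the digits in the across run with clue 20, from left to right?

9 3 8

3 in 2 cells must be {1,2}.
R1C2 = 3: the only remaining digit allowed by both the 20 across and the 9 down.
R3C2 = 9 − 8 = 1 completes the 9 down.
R3C1 = 3 − 1 = 2 completes the 3 across.
Given what's placed, R1C1 must be 9 to fit the 20 across and 12 down.
R1C3 = 20 − 12 = 8 completes the 20 across.
R2C1 = 12 − 11 = 1 completes the 12 down.
R2C3 = 10 − 6 = 4 completes the 10 across.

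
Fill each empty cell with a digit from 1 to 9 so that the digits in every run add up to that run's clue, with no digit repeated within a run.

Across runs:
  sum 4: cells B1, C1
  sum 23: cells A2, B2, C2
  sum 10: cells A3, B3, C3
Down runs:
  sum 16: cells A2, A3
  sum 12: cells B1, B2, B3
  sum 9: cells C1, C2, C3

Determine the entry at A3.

7

4 in 2 cells must be {1,3}; 23 in 3 cells must be {6,8,9}; 16 in 2 cells must be {7,9}.
Only 9 fits A2 under both its across sum 23 and down sum 16.
Given what's placed, C2 must be 6 to fit the 23 across and 9 down.
A3 = 16 − 9 = 7 completes the 16 down.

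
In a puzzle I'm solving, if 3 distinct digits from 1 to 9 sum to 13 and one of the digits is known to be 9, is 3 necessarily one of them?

Yes

The only way to make 13 from 3 distinct digits under that restriction is {1,3,9}, which contains 3.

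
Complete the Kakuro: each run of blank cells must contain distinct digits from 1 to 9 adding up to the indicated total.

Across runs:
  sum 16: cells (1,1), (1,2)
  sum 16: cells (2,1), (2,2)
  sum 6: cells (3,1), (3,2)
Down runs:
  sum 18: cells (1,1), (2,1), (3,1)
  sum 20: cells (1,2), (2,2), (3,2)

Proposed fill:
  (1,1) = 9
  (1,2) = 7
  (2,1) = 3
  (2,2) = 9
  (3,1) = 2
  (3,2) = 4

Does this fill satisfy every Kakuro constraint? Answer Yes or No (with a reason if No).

No — the across run (2,1)–(2,2) sums to 12, not 16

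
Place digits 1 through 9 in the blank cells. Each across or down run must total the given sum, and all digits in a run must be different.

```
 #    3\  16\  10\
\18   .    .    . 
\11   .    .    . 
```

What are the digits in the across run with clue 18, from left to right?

3 in 2 cells must be {1,2}; 16 in 2 cells must be {7,9}.
The 11 across and the 16 down share only 7, so R2C2 = 7.
R1C2 = 16 − 7 = 9 completes the 16 down.
Given what's placed, R2C1 must be 1 to fit the 11 across and 3 down.
R2C3 = 11 − 8 = 3 completes the 11 across.
R1C1 = 3 − 1 = 2 completes the 3 down.
R1C3 = 18 − 11 = 7 completes the 18 across.

2 9 7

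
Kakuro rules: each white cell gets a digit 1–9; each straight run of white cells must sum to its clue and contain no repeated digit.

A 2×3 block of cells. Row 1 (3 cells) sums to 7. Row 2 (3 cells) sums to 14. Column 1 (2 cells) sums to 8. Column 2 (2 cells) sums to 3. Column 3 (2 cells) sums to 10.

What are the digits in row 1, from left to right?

1, 2, 4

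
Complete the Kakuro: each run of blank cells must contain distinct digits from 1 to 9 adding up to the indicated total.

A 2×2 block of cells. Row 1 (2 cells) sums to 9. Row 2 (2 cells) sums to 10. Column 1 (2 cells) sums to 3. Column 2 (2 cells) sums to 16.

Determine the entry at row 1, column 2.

7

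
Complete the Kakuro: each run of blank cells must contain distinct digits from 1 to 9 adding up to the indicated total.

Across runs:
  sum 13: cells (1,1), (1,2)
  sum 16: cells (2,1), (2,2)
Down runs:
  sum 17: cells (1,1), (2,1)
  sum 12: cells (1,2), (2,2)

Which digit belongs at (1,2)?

5

16 in 2 cells must be {7,9}; 17 in 2 cells must be {8,9}.
The 16 across and the 17 down share only 9, so (2,1) = 9.
(2,2) = 16 − 9 = 7 completes the 16 across.
(1,1) = 17 − 9 = 8 completes the 17 down.
(1,2) = 13 − 8 = 5 completes the 13 across.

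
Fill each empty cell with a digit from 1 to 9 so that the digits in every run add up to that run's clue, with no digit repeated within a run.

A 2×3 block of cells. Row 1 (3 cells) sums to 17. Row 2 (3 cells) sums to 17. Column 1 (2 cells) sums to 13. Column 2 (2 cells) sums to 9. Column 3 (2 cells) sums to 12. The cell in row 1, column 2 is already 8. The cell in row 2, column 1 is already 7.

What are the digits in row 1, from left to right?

(1,1) = 13 − 7 = 6 completes the 13 down.
(1,3) = 17 − 14 = 3 completes the 17 across.
(2,2) = 9 − 8 = 1 completes the 9 down.
(2,3) = 17 − 8 = 9 completes the 17 across.

6 8 3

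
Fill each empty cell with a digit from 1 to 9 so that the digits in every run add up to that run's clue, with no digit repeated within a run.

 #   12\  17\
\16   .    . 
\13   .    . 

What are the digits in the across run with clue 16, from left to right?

7 9

16 in 2 cells must be {7,9}; 17 in 2 cells must be {8,9}.
The 16 across and the 17 down share only 9, so R1C2 = 9.
R2C2 = 17 − 9 = 8 completes the 17 down.
R1C1 = 16 − 9 = 7 completes the 16 across.
R2C1 = 13 − 8 = 5 completes the 13 across.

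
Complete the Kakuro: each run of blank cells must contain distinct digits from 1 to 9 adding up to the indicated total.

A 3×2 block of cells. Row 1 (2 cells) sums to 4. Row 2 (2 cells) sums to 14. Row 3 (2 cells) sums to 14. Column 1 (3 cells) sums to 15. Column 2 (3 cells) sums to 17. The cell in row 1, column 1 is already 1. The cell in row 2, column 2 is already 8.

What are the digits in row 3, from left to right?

8, 6

4 in 2 cells must be {1,3}.
(1,2) = 4 − 1 = 3 completes the 4 across.
(2,1) = 14 − 8 = 6 completes the 14 across.
(3,1) = 15 − 7 = 8 completes the 15 down.
(3,2) = 14 − 8 = 6 completes the 14 across.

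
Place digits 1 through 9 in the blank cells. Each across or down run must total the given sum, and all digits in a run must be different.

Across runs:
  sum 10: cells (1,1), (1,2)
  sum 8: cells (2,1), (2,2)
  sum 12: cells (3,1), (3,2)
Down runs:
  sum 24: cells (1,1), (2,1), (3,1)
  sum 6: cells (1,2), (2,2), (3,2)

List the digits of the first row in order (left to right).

8 2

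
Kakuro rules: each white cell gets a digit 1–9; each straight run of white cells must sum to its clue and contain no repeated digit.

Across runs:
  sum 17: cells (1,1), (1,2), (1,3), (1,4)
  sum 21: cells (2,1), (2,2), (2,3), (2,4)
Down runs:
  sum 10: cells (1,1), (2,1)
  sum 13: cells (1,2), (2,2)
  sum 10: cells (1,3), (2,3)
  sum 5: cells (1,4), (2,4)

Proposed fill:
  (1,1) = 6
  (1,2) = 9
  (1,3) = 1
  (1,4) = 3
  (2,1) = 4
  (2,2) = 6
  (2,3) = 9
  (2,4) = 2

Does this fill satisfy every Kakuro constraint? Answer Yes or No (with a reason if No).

No — the down run (1,2)–(2,2) sums to 15, not 13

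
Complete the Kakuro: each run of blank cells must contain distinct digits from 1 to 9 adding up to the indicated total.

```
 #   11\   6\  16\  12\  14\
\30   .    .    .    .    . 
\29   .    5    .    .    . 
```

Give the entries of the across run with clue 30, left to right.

16 in 2 cells must be {7,9}.
R1C2 = 6 − 5 = 1 completes the 6 down.
No cell is forced outright now. R2C5 can only be 6 or 8 or 9 (the digits allowed by both its 29 across and its 14 down). If R2C5 = 8: then R1C5 would have to be in {5,7,8,9} for the 30 across but in {6} for the 14 down — contradiction. If R2C5 = 9: that forces R1C5 = 5, R2C3 = 7, after which R2C4 would have to be in {2,6} for the 29 across but in {3,4,5,7,8,9} for the 12 down — contradiction. So R2C5 = 6.
R1C5 = 14 − 6 = 8 completes the 14 down.
Nothing is forced directly, so branch on R1C1, whose candidates are 5 or 7 or 9. If R1C1 = 5: then R2C1 would have to be in {1,2,3,7,8,9} for the 29 across but in {6} for the 11 down — contradiction. If R1C1 = 7: that forces R1C3 = 9, R1C4 = 5, after which R2C1 would have to be in {1,2,3,7,8,9} for the 29 across but in {4} for the 11 down — contradiction. So R1C1 = 9.
Given what's placed, R1C3 must be 7 to fit the 30 across and 16 down.
R1C4 = 30 − 25 = 5 completes the 30 across.

9 1 7 5 8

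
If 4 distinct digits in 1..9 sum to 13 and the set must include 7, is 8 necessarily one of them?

No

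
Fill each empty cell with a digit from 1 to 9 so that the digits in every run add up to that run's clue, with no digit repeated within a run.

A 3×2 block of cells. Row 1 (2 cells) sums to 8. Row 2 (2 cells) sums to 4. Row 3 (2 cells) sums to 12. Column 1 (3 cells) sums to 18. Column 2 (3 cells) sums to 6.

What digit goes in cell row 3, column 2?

3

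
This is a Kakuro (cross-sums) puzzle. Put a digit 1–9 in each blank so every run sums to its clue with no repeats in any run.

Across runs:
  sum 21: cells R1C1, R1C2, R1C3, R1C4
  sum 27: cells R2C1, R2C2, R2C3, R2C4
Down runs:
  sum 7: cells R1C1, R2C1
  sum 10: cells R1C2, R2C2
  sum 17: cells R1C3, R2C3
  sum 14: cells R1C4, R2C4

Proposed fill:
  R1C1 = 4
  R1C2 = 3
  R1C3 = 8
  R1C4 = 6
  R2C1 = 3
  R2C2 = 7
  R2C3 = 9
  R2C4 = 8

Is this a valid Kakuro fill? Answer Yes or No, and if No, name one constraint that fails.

Across: 4+3+8+6=21; 3+7+9+8=27. Down: 4+3=7; 3+7=10; 8+9=17; 6+8=14. No digit repeats within any run.

Yes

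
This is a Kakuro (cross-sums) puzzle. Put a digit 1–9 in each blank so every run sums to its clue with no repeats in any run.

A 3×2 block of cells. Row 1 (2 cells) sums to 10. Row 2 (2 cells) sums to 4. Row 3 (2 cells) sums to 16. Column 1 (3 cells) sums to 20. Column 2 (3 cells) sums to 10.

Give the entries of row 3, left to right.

9, 7

4 in 2 cells must be {1,3}; 16 in 2 cells must be {7,9}.
The 4 across and the 20 down share only 3, so (2,1) = 3.
(2,2) = 4 − 3 = 1 completes the 4 across.
Given what's placed, (3,1) must be 9 to fit the 16 across and 20 down.
(3,2) = 16 − 9 = 7 completes the 16 across.
(1,1) = 20 − 12 = 8 completes the 20 down.
(1,2) = 10 − 8 = 2 completes the 10 across.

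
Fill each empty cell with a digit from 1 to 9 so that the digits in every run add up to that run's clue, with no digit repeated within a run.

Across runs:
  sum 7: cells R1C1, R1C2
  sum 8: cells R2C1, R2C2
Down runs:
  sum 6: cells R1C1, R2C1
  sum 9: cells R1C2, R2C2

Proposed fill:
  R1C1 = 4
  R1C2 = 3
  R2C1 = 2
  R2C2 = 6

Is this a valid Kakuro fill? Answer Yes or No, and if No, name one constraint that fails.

Across: 4+3=7; 2+6=8. Down: 4+2=6; 3+6=9. No digit repeats within any run.

Yes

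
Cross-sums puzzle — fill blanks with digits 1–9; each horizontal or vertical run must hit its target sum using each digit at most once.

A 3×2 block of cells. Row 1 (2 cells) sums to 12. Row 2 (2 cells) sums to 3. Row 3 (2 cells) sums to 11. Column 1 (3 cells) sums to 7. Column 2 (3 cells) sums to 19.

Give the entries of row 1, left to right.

3 in 2 cells must be {1,2}; 7 in 3 cells must be {1,2,4}.
The 12 across and the 7 down share only 4, so (1,1) = 4.
(1,2) = 12 − 4 = 8 completes the 12 across.
Given what's placed, (2,2) must be 2 to fit the 3 across and 19 down.
(3,1) = 2: the only remaining digit allowed by both the 11 across and the 7 down.
(3,2) = 11 − 2 = 9 completes the 11 across.
(2,1) = 3 − 2 = 1 completes the 3 across.

4 8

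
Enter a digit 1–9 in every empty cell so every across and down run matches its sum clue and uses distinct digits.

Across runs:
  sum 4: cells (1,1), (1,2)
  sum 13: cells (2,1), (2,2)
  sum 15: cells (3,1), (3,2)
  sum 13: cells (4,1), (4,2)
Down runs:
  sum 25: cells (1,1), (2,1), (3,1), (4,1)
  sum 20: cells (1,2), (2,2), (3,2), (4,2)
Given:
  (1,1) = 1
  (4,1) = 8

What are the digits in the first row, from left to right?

4 in 2 cells must be {1,3}.
(1,2) = 4 − 1 = 3 completes the 4 across.
(4,2) = 13 − 8 = 5 completes the 13 across.
Given what's placed, (3,2) must be 8 to fit the 15 across and 20 down.
(2,2) = 20 − 16 = 4 completes the 20 down.
(3,1) = 15 − 8 = 7 completes the 15 across.
(2,1) = 13 − 4 = 9 completes the 13 across.

1, 3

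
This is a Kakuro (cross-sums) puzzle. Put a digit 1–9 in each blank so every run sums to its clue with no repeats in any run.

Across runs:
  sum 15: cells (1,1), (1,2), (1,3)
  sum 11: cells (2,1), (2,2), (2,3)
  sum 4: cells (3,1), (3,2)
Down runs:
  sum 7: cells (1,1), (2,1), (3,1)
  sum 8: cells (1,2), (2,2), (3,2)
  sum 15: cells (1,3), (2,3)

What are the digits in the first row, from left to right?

2 4 9

4 in 2 cells must be {1,3}; 7 in 3 cells must be {1,2,4}.
Only 1 fits (3,1) under both its across sum 4 and down sum 7.
(3,2) = 4 − 1 = 3 completes the 4 across.
Nothing is forced directly, so branch on (1,1), whose candidates are 2 or 4. If (1,1) = 4: then (1,2) would have to be in {2,3,5,6,8,9} for the 15 across but in {1,4} for the 8 down — contradiction. So (1,1) = 2.
(1,2) = 4: the only remaining digit allowed by both the 15 across and the 8 down.
(1,3) = 15 − 6 = 9 completes the 15 across.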